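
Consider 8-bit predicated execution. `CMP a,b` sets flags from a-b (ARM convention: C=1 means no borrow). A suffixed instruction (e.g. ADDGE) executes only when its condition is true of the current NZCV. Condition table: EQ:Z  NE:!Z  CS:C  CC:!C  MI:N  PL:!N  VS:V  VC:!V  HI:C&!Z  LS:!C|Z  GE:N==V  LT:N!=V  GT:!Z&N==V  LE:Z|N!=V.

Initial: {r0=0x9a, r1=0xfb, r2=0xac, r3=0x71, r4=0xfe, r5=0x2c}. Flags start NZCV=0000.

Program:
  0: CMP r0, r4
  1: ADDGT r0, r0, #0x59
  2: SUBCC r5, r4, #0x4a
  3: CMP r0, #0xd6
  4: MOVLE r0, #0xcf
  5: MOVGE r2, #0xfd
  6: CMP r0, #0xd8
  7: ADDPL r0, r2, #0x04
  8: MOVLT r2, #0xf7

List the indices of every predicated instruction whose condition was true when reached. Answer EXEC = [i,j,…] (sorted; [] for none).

[0] flags=1000 → (cmp)
[1] flags=1000 GT?F → skip
[2] flags=1000 CC?T → r5=0xb4
[3] flags=1000 → (cmp)
[4] flags=1000 LE?T → r0=0xcf
[5] flags=1000 GE?F → skip
[6] flags=1000 → (cmp)
[7] flags=1000 PL?F → skip
[8] flags=1000 LT?T → r2=0xf7

EXEC = [2,4,8]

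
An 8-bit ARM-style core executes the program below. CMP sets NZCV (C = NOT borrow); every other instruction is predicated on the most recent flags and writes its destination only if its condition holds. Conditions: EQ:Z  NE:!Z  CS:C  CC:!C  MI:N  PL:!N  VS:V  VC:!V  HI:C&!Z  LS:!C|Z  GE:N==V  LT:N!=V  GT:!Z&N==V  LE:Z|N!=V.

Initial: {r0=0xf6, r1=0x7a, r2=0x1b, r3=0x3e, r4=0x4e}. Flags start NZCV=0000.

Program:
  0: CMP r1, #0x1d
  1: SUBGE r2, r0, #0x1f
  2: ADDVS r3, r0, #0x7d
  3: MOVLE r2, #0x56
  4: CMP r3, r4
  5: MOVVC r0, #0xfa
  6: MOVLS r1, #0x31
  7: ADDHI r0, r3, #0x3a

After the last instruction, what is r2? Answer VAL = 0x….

0: ✓ CMP  NZCV=0010
1: ✓ SUBGE  r2←0xd7
2: · ADDVS
3: · MOVLE
4: ✓ CMP  NZCV=1000
5: ✓ MOVVC  r0←0xfa
6: ✓ MOVLS  r1←0x31
7: · ADDHI

VAL = 0xd7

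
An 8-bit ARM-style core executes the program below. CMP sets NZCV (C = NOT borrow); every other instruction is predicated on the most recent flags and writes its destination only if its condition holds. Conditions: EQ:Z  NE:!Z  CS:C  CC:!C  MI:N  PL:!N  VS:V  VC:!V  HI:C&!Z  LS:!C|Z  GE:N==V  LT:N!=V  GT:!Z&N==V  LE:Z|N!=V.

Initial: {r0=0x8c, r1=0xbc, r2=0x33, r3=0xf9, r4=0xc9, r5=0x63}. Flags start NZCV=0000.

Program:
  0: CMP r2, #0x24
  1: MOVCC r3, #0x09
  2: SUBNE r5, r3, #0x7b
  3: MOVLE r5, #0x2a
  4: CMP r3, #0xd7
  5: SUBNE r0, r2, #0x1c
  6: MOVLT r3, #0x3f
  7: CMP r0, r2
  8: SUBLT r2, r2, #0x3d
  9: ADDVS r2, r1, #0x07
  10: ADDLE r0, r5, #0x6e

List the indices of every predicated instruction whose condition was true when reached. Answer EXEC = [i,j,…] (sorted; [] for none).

EXEC = [2,5,8,10]

0: ✓ CMP  NZCV=0010
1: · MOVCC
2: ✓ SUBNE  r5←0x7e
3: · MOVLE
4: ✓ CMP  NZCV=0010
5: ✓ SUBNE  r0←0x17
6: · MOVLT
7: ✓ CMP  NZCV=1000
8: ✓ SUBLT  r2←0xf6
9: · ADDVS
10: ✓ ADDLE  r0←0xec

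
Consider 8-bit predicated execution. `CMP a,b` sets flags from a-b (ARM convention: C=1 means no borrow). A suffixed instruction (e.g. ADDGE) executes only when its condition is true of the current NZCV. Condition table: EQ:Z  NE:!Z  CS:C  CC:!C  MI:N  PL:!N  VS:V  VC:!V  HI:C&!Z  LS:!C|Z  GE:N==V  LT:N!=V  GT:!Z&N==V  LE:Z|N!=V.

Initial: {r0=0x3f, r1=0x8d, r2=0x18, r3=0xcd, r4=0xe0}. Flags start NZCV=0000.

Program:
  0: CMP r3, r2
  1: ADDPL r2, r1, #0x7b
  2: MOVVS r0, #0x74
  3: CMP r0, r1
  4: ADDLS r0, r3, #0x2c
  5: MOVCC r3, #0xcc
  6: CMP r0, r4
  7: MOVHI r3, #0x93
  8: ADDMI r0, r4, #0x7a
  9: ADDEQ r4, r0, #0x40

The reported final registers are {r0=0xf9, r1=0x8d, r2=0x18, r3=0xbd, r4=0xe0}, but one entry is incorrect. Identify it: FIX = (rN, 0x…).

FIX = (r3, 0x93)

[0] flags=1010 → (cmp)
[1] flags=1010 PL?F → skip
[2] flags=1010 VS?F → skip
[3] flags=1001 → (cmp)
[4] flags=1001 LS?T → r0=0xf9
[5] flags=1001 CC?T → r3=0xcc
[6] flags=0010 → (cmp)
[7] flags=0010 HI?T → r3=0x93
[8] flags=0010 MI?F → skip
[9] flags=0010 EQ?F → skip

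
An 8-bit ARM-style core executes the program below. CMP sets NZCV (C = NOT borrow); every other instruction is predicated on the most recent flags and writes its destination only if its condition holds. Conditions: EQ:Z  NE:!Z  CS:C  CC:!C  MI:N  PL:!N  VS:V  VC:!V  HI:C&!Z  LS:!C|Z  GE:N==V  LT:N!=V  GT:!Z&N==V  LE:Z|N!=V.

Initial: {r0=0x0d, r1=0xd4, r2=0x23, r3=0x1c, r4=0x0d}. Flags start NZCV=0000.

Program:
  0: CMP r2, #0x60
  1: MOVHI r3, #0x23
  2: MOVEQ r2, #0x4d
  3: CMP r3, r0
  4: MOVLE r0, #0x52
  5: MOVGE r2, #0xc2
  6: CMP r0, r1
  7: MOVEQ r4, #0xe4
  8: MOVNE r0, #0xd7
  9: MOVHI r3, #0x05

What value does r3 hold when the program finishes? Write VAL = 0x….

VAL = 0x1c

0: ✓ CMP  NZCV=1000
1: · MOVHI
2: · MOVEQ
3: ✓ CMP  NZCV=0010
4: · MOVLE
5: ✓ MOVGE  r2←0xc2
6: ✓ CMP  NZCV=0000
7: · MOVEQ
8: ✓ MOVNE  r0←0xd7
9: · MOVHI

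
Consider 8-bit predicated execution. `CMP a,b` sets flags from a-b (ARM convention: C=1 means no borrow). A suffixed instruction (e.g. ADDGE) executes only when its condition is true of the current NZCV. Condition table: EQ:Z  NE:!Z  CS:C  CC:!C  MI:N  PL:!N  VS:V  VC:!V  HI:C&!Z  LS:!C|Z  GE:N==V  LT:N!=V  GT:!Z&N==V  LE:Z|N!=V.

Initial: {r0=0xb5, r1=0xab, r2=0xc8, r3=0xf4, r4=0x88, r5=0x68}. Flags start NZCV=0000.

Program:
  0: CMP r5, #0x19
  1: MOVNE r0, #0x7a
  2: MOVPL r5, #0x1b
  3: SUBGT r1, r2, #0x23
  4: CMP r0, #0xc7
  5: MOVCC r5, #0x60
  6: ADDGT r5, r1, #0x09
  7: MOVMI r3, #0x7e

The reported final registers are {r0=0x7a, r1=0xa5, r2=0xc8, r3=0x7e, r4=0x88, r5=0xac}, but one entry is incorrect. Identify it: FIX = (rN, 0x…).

FIX = (r5, 0xae)

[0] flags=0010 → (cmp)
[1] flags=0010 NE?T → r0=0x7a
[2] flags=0010 PL?T → r5=0x1b
[3] flags=0010 GT?T → r1=0xa5
[4] flags=1001 → (cmp)
[5] flags=1001 CC?T → r5=0x60
[6] flags=1001 GT?T → r5=0xae
[7] flags=1001 MI?T → r3=0x7e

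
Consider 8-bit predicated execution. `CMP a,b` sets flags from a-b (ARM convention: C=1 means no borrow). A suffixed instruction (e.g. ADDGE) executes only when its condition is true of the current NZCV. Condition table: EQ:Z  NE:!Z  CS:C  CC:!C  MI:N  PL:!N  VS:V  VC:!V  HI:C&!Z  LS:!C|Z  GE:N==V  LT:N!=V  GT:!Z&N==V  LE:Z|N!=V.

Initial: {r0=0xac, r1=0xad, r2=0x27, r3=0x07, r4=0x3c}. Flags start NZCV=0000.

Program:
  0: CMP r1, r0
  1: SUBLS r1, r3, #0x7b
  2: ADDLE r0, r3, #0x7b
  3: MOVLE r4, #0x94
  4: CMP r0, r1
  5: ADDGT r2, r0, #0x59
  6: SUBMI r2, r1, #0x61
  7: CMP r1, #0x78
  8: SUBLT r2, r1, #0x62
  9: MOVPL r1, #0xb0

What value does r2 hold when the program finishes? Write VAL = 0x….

VAL = 0x4b

0: ✓ CMP  NZCV=0010
1: · SUBLS
2: · ADDLE
3: · MOVLE
4: ✓ CMP  NZCV=1000
5: · ADDGT
6: ✓ SUBMI  r2←0x4c
7: ✓ CMP  NZCV=0011
8: ✓ SUBLT  r2←0x4b
9: ✓ MOVPL  r1←0xb0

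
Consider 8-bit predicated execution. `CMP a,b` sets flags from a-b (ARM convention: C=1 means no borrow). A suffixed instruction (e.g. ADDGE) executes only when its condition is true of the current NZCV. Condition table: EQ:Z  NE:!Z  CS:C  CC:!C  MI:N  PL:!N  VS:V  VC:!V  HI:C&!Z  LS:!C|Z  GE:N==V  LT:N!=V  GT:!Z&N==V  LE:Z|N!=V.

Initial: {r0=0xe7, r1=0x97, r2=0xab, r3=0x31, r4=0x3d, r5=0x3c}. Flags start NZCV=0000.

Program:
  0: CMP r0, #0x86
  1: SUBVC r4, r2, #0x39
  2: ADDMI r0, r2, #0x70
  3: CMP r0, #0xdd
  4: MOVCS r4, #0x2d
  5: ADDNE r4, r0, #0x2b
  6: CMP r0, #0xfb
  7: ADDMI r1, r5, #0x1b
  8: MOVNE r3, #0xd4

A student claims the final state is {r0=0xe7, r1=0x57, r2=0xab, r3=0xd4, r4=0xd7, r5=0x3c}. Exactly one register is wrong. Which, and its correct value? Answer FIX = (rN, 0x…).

FIX = (r4, 0x12)

0: ✓ CMP  NZCV=0010
1: ✓ SUBVC  r4←0x72
2: · ADDMI
3: ✓ CMP  NZCV=0010
4: ✓ MOVCS  r4←0x2d
5: ✓ ADDNE  r4←0x12
6: ✓ CMP  NZCV=1000
7: ✓ ADDMI  r1←0x57
8: ✓ MOVNE  r3←0xd4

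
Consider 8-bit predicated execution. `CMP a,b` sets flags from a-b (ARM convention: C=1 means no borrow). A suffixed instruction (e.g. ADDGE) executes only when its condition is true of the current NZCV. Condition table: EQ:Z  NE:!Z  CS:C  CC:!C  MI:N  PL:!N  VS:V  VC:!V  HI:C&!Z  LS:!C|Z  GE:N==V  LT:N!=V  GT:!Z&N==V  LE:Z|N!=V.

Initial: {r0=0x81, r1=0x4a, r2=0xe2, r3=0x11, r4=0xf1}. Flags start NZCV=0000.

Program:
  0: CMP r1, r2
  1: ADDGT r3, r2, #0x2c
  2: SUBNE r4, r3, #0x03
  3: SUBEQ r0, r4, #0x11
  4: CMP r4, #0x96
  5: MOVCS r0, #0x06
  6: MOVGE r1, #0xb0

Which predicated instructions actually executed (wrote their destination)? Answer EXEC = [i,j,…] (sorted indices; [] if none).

0: ✓ CMP  NZCV=0000
1: ✓ ADDGT  r3←0x0e
2: ✓ SUBNE  r4←0x0b
3: · SUBEQ
4: ✓ CMP  NZCV=0000
5: · MOVCS
6: ✓ MOVGE  r1←0xb0

EXEC = [1,2,6]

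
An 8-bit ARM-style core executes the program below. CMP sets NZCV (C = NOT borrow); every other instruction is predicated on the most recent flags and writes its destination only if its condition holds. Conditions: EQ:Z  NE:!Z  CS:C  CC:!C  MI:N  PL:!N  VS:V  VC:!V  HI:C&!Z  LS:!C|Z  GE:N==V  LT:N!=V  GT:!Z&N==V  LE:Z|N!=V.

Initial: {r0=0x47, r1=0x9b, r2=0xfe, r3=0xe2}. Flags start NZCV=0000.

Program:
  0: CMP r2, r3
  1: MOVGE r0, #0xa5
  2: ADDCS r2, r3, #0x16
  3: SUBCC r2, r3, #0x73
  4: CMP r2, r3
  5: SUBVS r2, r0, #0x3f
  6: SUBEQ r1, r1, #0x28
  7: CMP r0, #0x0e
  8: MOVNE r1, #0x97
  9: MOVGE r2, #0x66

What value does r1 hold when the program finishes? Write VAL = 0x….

[0] flags=0010 → (cmp)
[1] flags=0010 GE?T → r0=0xa5
[2] flags=0010 CS?T → r2=0xf8
[3] flags=0010 CC?F → skip
[4] flags=0010 → (cmp)
[5] flags=0010 VS?F → skip
[6] flags=0010 EQ?F → skip
[7] flags=1010 → (cmp)
[8] flags=1010 NE?T → r1=0x97
[9] flags=1010 GE?F → skip

VAL = 0x97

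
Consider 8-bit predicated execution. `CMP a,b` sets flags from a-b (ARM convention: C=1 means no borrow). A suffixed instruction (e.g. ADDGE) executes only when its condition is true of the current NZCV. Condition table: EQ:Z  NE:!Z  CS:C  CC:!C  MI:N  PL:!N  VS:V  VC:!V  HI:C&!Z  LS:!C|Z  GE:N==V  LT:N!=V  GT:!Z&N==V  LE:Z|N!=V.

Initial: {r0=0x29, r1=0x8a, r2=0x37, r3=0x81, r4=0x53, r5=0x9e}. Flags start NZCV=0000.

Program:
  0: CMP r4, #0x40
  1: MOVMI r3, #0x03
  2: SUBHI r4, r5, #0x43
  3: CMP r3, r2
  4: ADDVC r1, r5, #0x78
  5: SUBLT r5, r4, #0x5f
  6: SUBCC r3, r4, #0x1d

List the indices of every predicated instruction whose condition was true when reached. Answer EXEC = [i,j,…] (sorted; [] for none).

EXEC = [2,5]

[0] flags=0010 → (cmp)
[1] flags=0010 MI?F → skip
[2] flags=0010 HI?T → r4=0x5b
[3] flags=0011 → (cmp)
[4] flags=0011 VC?F → skip
[5] flags=0011 LT?T → r5=0xfc
[6] flags=0011 CC?F → skip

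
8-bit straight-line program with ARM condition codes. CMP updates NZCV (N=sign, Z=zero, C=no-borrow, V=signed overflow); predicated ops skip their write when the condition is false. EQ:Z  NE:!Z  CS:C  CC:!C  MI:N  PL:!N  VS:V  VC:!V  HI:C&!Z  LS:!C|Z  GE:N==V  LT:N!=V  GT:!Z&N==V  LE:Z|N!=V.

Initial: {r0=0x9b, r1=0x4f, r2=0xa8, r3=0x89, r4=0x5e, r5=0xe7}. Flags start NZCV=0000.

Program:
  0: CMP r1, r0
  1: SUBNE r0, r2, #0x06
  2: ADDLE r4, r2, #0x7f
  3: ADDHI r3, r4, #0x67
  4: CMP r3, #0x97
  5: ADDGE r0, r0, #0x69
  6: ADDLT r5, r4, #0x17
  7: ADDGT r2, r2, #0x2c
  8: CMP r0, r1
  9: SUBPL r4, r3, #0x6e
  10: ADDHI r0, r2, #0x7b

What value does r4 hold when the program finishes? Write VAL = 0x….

0: ✓ CMP  NZCV=1001
1: ✓ SUBNE  r0←0xa2
2: · ADDLE
3: · ADDHI
4: ✓ CMP  NZCV=1000
5: · ADDGE
6: ✓ ADDLT  r5←0x75
7: · ADDGT
8: ✓ CMP  NZCV=0011
9: ✓ SUBPL  r4←0x1b
10: ✓ ADDHI  r0←0x23

VAL = 0x1b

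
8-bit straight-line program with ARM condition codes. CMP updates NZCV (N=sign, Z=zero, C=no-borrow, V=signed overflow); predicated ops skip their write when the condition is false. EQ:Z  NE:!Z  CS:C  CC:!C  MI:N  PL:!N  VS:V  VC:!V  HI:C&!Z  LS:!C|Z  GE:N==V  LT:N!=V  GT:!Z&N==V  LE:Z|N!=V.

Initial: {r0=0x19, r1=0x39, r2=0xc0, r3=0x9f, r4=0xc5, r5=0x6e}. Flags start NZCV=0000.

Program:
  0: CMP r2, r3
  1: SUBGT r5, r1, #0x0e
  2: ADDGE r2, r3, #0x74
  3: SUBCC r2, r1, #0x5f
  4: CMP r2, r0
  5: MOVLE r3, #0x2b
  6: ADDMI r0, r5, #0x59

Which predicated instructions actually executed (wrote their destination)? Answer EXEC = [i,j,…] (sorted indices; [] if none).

0: ✓ CMP  NZCV=0010
1: ✓ SUBGT  r5←0x2b
2: ✓ ADDGE  r2←0x13
3: · SUBCC
4: ✓ CMP  NZCV=1000
5: ✓ MOVLE  r3←0x2b
6: ✓ ADDMI  r0←0x84

EXEC = [1,2,5,6]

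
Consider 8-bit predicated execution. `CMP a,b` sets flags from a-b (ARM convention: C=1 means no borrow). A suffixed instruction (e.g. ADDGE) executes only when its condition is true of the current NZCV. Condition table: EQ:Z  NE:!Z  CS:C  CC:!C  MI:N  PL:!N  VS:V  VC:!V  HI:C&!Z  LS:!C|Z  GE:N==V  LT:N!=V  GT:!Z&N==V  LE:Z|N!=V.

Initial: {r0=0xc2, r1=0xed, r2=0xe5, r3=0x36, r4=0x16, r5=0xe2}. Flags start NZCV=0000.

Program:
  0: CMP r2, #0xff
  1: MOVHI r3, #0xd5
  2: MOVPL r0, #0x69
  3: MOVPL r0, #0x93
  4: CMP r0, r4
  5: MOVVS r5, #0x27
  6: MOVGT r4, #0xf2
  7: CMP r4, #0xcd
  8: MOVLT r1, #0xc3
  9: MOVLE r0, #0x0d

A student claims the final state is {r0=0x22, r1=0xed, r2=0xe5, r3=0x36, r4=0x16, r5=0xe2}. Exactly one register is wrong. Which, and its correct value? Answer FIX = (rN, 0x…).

FIX = (r0, 0xc2)

[0] flags=1000 → (cmp)
[1] flags=1000 HI?F → skip
[2] flags=1000 PL?F → skip
[3] flags=1000 PL?F → skip
[4] flags=1010 → (cmp)
[5] flags=1010 VS?F → skip
[6] flags=1010 GT?F → skip
[7] flags=0000 → (cmp)
[8] flags=0000 LT?F → skip
[9] flags=0000 LE?F → skip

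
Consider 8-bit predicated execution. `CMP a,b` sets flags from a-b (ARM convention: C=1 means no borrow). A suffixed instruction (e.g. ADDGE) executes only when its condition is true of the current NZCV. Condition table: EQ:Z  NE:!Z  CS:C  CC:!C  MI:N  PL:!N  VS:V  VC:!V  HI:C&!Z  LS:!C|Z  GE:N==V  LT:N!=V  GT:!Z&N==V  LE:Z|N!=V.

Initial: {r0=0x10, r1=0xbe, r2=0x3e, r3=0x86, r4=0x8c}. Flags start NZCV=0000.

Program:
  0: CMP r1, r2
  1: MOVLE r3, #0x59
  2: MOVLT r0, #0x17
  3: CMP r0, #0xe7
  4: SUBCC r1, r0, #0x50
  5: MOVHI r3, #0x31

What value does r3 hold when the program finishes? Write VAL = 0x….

VAL = 0x59

0: ✓ CMP  NZCV=1010
1: ✓ MOVLE  r3←0x59
2: ✓ MOVLT  r0←0x17
3: ✓ CMP  NZCV=0000
4: ✓ SUBCC  r1←0xc7
5: · MOVHI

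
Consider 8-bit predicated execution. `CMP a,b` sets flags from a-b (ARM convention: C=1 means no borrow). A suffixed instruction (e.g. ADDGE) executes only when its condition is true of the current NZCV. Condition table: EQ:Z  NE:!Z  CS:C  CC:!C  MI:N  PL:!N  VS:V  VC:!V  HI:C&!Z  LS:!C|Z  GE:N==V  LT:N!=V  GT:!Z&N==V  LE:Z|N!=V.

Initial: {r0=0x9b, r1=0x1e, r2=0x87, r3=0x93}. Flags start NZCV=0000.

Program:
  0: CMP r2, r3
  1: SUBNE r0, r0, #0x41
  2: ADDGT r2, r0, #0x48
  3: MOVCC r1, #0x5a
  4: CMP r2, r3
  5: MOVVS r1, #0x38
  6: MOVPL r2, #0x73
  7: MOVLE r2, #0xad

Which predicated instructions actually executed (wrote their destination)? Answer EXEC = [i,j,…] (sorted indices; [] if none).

0: ✓ CMP  NZCV=1000
1: ✓ SUBNE  r0←0x5a
2: · ADDGT
3: ✓ MOVCC  r1←0x5a
4: ✓ CMP  NZCV=1000
5: · MOVVS
6: · MOVPL
7: ✓ MOVLE  r2←0xad

EXEC = [1,3,7]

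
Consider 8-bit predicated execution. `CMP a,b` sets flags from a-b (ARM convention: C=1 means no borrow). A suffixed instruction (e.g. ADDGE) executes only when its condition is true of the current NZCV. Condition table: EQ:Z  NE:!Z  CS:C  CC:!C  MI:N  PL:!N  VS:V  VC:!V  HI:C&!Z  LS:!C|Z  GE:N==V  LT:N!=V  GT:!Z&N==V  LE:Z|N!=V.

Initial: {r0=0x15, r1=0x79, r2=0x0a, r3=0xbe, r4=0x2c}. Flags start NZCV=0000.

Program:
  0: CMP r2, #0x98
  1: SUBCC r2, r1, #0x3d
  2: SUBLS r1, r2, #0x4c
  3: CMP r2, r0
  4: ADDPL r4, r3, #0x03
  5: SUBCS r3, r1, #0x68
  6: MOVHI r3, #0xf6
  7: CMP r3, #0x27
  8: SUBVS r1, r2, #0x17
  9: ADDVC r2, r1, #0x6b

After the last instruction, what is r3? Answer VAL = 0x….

VAL = 0xf6

[0] flags=0000 → (cmp)
[1] flags=0000 CC?T → r2=0x3c
[2] flags=0000 LS?T → r1=0xf0
[3] flags=0010 → (cmp)
[4] flags=0010 PL?T → r4=0xc1
[5] flags=0010 CS?T → r3=0x88
[6] flags=0010 HI?T → r3=0xf6
[7] flags=1010 → (cmp)
[8] flags=1010 VS?F → skip
[9] flags=1010 VC?T → r2=0x5b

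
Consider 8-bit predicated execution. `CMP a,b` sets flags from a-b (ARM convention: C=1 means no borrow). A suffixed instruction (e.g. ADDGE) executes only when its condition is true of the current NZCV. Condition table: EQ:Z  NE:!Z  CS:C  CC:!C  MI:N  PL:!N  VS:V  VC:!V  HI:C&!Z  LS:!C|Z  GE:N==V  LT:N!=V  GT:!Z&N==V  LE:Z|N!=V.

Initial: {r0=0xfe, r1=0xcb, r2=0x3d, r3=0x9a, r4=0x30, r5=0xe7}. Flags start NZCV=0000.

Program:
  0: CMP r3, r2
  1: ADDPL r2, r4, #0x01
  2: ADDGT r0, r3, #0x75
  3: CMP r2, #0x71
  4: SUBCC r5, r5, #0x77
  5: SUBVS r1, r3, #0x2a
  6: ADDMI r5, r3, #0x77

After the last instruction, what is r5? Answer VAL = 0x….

VAL = 0x11

0: ✓ CMP  NZCV=0011
1: ✓ ADDPL  r2←0x31
2: · ADDGT
3: ✓ CMP  NZCV=1000
4: ✓ SUBCC  r5←0x70
5: · SUBVS
6: ✓ ADDMI  r5←0x11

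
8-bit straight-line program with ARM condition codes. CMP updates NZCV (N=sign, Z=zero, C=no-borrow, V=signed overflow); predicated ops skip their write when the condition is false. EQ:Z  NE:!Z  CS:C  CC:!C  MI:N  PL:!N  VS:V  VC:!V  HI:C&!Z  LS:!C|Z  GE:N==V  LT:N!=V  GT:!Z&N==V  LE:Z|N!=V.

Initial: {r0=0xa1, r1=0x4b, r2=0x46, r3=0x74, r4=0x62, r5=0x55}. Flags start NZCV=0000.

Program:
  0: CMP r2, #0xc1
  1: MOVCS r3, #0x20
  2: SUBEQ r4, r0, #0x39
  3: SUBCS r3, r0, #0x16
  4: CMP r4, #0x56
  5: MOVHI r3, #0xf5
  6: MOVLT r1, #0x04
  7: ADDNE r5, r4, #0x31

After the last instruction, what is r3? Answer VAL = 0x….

0: ✓ CMP  NZCV=1001
1: · MOVCS
2: · SUBEQ
3: · SUBCS
4: ✓ CMP  NZCV=0010
5: ✓ MOVHI  r3←0xf5
6: · MOVLT
7: ✓ ADDNE  r5←0x93

VAL = 0xf5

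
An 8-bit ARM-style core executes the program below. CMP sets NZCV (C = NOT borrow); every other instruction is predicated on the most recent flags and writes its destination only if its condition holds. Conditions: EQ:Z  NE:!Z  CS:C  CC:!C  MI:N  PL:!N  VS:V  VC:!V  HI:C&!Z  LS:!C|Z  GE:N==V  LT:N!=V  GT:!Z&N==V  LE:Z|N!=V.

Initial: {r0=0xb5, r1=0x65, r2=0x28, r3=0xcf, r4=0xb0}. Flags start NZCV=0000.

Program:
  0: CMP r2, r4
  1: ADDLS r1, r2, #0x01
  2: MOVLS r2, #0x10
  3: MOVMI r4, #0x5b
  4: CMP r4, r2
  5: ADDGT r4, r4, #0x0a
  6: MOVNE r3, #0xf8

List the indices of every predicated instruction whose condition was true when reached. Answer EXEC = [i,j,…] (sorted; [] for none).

EXEC = [1,2,6]

[0] flags=0000 → (cmp)
[1] flags=0000 LS?T → r1=0x29
[2] flags=0000 LS?T → r2=0x10
[3] flags=0000 MI?F → skip
[4] flags=1010 → (cmp)
[5] flags=1010 GT?F → skip
[6] flags=1010 NE?T → r3=0xf8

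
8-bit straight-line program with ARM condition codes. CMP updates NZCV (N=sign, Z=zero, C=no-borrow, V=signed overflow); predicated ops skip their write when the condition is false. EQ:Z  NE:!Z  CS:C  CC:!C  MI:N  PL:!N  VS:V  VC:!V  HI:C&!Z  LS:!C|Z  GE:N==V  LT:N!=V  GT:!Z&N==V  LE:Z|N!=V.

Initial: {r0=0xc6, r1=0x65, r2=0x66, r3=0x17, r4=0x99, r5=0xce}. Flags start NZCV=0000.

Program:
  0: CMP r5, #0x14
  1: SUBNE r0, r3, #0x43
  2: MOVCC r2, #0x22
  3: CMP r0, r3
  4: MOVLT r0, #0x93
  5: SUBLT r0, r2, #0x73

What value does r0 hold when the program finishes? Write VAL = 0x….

[0] flags=1010 → (cmp)
[1] flags=1010 NE?T → r0=0xd4
[2] flags=1010 CC?F → skip
[3] flags=1010 → (cmp)
[4] flags=1010 LT?T → r0=0x93
[5] flags=1010 LT?T → r0=0xf3

VAL = 0xf3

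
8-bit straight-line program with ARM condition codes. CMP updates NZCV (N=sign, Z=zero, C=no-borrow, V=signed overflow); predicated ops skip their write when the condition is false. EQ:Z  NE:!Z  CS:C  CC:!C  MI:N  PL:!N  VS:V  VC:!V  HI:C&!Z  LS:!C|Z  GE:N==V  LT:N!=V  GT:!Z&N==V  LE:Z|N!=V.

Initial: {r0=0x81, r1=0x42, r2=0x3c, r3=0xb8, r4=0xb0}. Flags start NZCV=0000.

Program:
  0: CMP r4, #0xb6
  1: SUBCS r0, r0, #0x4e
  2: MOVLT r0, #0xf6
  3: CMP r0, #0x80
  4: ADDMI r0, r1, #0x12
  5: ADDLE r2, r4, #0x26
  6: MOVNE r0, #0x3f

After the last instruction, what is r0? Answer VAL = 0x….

[0] flags=1000 → (cmp)
[1] flags=1000 CS?F → skip
[2] flags=1000 LT?T → r0=0xf6
[3] flags=0010 → (cmp)
[4] flags=0010 MI?F → skip
[5] flags=0010 LE?F → skip
[6] flags=0010 NE?T → r0=0x3f

VAL = 0x3f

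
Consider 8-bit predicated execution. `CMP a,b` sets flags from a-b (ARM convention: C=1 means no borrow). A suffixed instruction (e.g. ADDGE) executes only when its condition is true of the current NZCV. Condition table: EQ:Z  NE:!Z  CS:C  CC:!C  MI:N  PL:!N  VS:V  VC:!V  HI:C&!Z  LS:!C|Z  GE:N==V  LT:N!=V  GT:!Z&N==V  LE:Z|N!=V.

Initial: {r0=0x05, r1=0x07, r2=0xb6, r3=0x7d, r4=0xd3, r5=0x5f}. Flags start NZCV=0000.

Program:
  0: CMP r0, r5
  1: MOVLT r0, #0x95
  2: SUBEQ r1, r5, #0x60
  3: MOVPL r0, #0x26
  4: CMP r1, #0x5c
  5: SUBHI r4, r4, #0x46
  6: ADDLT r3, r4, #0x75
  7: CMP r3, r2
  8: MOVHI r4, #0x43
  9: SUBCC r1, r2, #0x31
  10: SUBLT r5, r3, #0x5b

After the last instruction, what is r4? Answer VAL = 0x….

VAL = 0xd3

0: ✓ CMP  NZCV=1000
1: ✓ MOVLT  r0←0x95
2: · SUBEQ
3: · MOVPL
4: ✓ CMP  NZCV=1000
5: · SUBHI
6: ✓ ADDLT  r3←0x48
7: ✓ CMP  NZCV=1001
8: · MOVHI
9: ✓ SUBCC  r1←0x85
10: · SUBLT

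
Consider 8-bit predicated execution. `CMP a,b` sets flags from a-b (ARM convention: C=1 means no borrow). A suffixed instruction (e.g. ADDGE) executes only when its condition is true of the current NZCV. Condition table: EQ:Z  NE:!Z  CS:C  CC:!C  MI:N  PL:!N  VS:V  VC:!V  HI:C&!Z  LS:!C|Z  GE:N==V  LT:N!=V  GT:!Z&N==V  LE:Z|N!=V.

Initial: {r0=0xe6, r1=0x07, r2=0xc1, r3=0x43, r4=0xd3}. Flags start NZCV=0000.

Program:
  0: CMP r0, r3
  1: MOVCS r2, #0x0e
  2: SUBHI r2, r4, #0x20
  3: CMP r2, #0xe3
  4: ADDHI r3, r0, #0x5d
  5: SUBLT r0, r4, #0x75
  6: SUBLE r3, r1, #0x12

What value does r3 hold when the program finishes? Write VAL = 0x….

VAL = 0xf5

0: ✓ CMP  NZCV=1010
1: ✓ MOVCS  r2←0x0e
2: ✓ SUBHI  r2←0xb3
3: ✓ CMP  NZCV=1000
4: · ADDHI
5: ✓ SUBLT  r0←0x5e
6: ✓ SUBLE  r3←0xf5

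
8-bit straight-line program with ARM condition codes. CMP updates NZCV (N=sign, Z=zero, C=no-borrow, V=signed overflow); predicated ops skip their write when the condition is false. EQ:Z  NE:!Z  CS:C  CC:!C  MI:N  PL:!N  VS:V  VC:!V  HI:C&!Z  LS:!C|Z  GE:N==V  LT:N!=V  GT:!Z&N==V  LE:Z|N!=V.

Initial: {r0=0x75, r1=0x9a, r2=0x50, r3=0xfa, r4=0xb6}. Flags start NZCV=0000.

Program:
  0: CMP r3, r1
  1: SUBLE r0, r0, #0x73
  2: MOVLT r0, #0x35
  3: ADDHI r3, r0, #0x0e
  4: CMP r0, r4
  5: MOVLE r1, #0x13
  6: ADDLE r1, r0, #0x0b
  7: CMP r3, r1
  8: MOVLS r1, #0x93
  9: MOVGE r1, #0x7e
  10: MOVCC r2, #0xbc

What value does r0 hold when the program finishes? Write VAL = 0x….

VAL = 0x75

0: ✓ CMP  NZCV=0010
1: · SUBLE
2: · MOVLT
3: ✓ ADDHI  r3←0x83
4: ✓ CMP  NZCV=1001
5: · MOVLE
6: · ADDLE
7: ✓ CMP  NZCV=1000
8: ✓ MOVLS  r1←0x93
9: · MOVGE
10: ✓ MOVCC  r2←0xbc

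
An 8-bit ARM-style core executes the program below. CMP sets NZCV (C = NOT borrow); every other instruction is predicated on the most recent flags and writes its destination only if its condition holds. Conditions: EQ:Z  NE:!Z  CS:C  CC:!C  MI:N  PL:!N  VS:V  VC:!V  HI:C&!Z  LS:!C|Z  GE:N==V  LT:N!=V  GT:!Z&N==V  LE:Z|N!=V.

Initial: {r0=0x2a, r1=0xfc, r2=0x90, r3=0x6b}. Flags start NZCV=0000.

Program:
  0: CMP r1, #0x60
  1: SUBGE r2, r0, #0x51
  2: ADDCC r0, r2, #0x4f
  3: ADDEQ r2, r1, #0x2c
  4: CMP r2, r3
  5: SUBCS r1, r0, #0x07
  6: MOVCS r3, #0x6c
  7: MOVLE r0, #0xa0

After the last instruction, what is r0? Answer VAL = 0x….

0: ✓ CMP  NZCV=1010
1: · SUBGE
2: · ADDCC
3: · ADDEQ
4: ✓ CMP  NZCV=0011
5: ✓ SUBCS  r1←0x23
6: ✓ MOVCS  r3←0x6c
7: ✓ MOVLE  r0←0xa0

VAL = 0xa0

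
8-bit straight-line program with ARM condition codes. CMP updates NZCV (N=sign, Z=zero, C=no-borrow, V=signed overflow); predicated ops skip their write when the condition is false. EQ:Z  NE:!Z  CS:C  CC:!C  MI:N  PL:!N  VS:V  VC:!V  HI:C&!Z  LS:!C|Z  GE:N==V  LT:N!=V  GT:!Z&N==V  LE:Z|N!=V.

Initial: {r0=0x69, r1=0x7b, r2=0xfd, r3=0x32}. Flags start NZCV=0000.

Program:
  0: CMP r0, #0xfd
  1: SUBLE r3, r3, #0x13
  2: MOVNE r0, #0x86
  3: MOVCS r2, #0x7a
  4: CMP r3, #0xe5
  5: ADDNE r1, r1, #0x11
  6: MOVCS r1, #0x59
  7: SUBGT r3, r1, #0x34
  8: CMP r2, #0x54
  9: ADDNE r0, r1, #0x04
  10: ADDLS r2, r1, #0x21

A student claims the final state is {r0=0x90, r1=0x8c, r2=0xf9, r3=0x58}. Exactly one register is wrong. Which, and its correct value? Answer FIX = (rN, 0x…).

[0] flags=0000 → (cmp)
[1] flags=0000 LE?F → skip
[2] flags=0000 NE?T → r0=0x86
[3] flags=0000 CS?F → skip
[4] flags=0000 → (cmp)
[5] flags=0000 NE?T → r1=0x8c
[6] flags=0000 CS?F → skip
[7] flags=0000 GT?T → r3=0x58
[8] flags=1010 → (cmp)
[9] flags=1010 NE?T → r0=0x90
[10] flags=1010 LS?F → skip

FIX = (r2, 0xfd)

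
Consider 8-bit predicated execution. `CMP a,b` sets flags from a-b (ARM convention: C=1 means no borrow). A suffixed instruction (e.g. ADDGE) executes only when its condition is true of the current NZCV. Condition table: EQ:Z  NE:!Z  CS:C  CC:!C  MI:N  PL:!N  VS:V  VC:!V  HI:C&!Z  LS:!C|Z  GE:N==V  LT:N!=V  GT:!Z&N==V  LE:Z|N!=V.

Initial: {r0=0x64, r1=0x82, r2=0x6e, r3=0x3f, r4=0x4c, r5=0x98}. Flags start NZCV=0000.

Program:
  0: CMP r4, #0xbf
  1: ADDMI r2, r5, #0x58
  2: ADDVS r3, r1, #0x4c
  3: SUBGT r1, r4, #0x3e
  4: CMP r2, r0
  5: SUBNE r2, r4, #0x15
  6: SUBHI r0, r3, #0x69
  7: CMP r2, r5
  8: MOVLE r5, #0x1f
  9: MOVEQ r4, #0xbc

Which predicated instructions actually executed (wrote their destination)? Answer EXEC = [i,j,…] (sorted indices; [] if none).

0: ✓ CMP  NZCV=1001
1: ✓ ADDMI  r2←0xf0
2: ✓ ADDVS  r3←0xce
3: ✓ SUBGT  r1←0x0e
4: ✓ CMP  NZCV=1010
5: ✓ SUBNE  r2←0x37
6: ✓ SUBHI  r0←0x65
7: ✓ CMP  NZCV=1001
8: · MOVLE
9: · MOVEQ

EXEC = [1,2,3,5,6]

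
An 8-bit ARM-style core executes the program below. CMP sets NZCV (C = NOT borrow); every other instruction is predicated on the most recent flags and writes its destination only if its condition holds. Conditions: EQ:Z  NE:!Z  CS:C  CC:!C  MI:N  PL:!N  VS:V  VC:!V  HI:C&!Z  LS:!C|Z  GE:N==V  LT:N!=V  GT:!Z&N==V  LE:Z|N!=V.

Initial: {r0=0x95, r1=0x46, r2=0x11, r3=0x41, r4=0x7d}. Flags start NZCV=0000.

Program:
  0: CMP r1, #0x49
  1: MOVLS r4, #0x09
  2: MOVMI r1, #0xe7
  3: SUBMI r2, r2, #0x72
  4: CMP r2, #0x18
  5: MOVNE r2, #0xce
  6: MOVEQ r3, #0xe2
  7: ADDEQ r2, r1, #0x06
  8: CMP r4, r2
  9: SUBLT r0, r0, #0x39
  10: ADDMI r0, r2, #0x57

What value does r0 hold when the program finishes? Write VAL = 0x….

0: ✓ CMP  NZCV=1000
1: ✓ MOVLS  r4←0x09
2: ✓ MOVMI  r1←0xe7
3: ✓ SUBMI  r2←0x9f
4: ✓ CMP  NZCV=1010
5: ✓ MOVNE  r2←0xce
6: · MOVEQ
7: · ADDEQ
8: ✓ CMP  NZCV=0000
9: · SUBLT
10: · ADDMI

VAL = 0x95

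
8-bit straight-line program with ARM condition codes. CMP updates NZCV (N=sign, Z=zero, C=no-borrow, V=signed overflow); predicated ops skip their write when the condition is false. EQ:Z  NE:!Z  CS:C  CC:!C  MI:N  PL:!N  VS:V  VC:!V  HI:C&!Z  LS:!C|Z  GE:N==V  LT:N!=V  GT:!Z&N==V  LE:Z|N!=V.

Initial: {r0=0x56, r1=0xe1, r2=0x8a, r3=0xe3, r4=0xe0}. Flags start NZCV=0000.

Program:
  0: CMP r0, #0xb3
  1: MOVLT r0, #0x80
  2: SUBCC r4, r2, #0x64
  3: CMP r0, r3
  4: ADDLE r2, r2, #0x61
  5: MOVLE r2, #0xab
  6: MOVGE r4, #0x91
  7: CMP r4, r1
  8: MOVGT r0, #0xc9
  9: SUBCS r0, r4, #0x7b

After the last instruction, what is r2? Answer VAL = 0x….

VAL = 0x8a

0: ✓ CMP  NZCV=1001
1: · MOVLT
2: ✓ SUBCC  r4←0x26
3: ✓ CMP  NZCV=0000
4: · ADDLE
5: · MOVLE
6: ✓ MOVGE  r4←0x91
7: ✓ CMP  NZCV=1000
8: · MOVGT
9: · SUBCS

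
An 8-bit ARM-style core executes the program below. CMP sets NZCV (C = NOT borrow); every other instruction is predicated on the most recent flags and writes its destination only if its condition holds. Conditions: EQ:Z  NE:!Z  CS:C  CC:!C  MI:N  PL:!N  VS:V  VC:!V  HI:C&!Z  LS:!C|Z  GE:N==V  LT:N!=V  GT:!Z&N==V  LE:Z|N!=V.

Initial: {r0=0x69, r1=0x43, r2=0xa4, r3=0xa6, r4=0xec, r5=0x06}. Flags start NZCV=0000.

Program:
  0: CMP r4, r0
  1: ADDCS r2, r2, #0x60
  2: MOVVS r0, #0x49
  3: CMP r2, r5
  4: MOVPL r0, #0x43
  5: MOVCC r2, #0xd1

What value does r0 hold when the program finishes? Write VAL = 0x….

VAL = 0x69

[0] flags=1010 → (cmp)
[1] flags=1010 CS?T → r2=0x04
[2] flags=1010 VS?F → skip
[3] flags=1000 → (cmp)
[4] flags=1000 PL?F → skip
[5] flags=1000 CC?T → r2=0xd1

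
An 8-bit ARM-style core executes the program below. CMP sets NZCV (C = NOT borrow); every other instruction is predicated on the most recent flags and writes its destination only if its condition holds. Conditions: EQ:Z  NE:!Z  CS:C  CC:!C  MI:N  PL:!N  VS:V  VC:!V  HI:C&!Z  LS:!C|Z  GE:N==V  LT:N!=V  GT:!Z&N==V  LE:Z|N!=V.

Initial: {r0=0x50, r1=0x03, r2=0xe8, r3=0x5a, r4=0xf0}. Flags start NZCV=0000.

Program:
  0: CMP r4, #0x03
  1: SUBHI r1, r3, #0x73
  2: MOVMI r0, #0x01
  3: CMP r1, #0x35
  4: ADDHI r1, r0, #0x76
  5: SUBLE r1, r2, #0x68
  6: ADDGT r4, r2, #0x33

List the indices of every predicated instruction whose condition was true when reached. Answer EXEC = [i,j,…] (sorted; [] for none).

EXEC = [1,2,4,5]

[0] flags=1010 → (cmp)
[1] flags=1010 HI?T → r1=0xe7
[2] flags=1010 MI?T → r0=0x01
[3] flags=1010 → (cmp)
[4] flags=1010 HI?T → r1=0x77
[5] flags=1010 LE?T → r1=0x80
[6] flags=1010 GT?F → skip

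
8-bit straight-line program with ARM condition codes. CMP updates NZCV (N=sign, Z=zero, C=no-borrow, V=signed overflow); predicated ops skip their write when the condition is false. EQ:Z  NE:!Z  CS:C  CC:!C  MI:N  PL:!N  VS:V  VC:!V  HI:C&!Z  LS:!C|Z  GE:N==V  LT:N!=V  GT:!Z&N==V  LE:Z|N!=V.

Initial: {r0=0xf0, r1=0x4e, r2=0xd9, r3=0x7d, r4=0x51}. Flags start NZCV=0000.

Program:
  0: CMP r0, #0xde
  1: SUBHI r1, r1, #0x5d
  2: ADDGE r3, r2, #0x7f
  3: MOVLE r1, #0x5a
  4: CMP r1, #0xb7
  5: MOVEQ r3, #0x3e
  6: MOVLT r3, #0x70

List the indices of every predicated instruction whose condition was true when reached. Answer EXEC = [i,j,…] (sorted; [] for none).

0: ✓ CMP  NZCV=0010
1: ✓ SUBHI  r1←0xf1
2: ✓ ADDGE  r3←0x58
3: · MOVLE
4: ✓ CMP  NZCV=0010
5: · MOVEQ
6: · MOVLT

EXEC = [1,2]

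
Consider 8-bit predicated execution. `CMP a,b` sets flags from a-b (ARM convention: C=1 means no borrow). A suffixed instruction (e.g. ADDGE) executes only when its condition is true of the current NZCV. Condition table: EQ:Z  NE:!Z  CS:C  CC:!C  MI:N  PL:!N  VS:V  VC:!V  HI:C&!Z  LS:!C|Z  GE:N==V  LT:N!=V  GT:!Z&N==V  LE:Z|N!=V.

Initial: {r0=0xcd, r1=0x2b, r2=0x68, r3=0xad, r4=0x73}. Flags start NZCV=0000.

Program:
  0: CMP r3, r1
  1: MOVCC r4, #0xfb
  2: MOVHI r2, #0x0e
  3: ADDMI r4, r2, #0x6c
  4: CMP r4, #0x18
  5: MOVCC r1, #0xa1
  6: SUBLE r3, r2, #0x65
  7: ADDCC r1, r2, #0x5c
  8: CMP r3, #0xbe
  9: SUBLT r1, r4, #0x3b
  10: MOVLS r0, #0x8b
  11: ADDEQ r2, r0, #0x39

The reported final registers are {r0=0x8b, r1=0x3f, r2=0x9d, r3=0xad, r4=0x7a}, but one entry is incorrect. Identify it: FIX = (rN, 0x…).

0: ✓ CMP  NZCV=1010
1: · MOVCC
2: ✓ MOVHI  r2←0x0e
3: ✓ ADDMI  r4←0x7a
4: ✓ CMP  NZCV=0010
5: · MOVCC
6: · SUBLE
7: · ADDCC
8: ✓ CMP  NZCV=1000
9: ✓ SUBLT  r1←0x3f
10: ✓ MOVLS  r0←0x8b
11: · ADDEQ

FIX = (r2, 0x0e)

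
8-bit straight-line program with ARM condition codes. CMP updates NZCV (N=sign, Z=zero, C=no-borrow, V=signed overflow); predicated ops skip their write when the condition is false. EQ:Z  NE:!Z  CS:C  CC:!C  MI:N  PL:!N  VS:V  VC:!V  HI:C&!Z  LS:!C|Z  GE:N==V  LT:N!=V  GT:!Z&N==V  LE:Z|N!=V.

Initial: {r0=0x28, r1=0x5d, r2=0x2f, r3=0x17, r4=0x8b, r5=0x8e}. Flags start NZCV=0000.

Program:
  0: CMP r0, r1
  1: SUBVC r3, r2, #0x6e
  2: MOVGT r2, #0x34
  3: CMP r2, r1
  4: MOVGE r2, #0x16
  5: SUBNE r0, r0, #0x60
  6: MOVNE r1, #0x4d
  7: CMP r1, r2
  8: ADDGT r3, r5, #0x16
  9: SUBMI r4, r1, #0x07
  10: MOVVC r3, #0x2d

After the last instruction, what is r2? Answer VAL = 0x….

VAL = 0x2f

0: ✓ CMP  NZCV=1000
1: ✓ SUBVC  r3←0xc1
2: · MOVGT
3: ✓ CMP  NZCV=1000
4: · MOVGE
5: ✓ SUBNE  r0←0xc8
6: ✓ MOVNE  r1←0x4d
7: ✓ CMP  NZCV=0010
8: ✓ ADDGT  r3←0xa4
9: · SUBMI
10: ✓ MOVVC  r3←0x2d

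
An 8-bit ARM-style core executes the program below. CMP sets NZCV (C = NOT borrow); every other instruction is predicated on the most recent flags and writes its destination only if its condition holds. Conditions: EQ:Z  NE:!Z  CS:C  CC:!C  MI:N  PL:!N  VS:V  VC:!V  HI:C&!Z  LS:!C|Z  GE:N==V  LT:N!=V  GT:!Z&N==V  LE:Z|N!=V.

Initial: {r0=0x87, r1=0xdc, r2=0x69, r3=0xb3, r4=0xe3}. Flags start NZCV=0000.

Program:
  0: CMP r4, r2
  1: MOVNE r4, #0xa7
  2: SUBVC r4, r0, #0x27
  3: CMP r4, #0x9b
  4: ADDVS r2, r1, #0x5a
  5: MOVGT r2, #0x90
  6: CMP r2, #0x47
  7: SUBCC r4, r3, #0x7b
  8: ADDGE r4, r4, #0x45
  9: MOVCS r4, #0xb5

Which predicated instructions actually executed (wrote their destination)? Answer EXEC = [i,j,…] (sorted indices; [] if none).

EXEC = [1,5,9]

0: ✓ CMP  NZCV=0011
1: ✓ MOVNE  r4←0xa7
2: · SUBVC
3: ✓ CMP  NZCV=0010
4: · ADDVS
5: ✓ MOVGT  r2←0x90
6: ✓ CMP  NZCV=0011
7: · SUBCC
8: · ADDGE
9: ✓ MOVCS  r4←0xb5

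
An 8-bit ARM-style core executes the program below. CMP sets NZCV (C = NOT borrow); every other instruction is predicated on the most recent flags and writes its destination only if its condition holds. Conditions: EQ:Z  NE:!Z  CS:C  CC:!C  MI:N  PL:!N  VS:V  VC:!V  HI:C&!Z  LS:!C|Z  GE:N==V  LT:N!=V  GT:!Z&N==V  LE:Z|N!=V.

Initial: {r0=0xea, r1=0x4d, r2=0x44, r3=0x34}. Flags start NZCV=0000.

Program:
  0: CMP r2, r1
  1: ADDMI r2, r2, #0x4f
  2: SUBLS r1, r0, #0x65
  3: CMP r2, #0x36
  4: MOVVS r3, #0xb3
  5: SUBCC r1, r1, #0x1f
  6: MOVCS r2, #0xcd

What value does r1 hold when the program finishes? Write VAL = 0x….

VAL = 0x85

[0] flags=1000 → (cmp)
[1] flags=1000 MI?T → r2=0x93
[2] flags=1000 LS?T → r1=0x85
[3] flags=0011 → (cmp)
[4] flags=0011 VS?T → r3=0xb3
[5] flags=0011 CC?F → skip
[6] flags=0011 CS?T → r2=0xcd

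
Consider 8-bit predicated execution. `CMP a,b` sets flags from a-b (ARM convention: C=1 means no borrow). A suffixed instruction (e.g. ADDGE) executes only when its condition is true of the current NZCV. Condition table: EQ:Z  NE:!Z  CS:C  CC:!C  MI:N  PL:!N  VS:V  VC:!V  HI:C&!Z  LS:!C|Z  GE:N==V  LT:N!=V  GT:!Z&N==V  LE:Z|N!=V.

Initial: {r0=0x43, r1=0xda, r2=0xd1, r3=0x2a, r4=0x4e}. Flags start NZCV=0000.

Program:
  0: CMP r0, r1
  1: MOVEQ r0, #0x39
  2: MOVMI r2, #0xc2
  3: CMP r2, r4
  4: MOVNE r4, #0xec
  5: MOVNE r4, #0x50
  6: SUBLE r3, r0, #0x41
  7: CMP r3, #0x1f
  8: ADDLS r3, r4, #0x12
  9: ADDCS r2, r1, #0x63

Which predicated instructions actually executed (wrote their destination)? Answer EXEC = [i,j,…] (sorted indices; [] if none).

EXEC = [4,5,6,8]

0: ✓ CMP  NZCV=0000
1: · MOVEQ
2: · MOVMI
3: ✓ CMP  NZCV=1010
4: ✓ MOVNE  r4←0xec
5: ✓ MOVNE  r4←0x50
6: ✓ SUBLE  r3←0x02
7: ✓ CMP  NZCV=1000
8: ✓ ADDLS  r3←0x62
9: · ADDCS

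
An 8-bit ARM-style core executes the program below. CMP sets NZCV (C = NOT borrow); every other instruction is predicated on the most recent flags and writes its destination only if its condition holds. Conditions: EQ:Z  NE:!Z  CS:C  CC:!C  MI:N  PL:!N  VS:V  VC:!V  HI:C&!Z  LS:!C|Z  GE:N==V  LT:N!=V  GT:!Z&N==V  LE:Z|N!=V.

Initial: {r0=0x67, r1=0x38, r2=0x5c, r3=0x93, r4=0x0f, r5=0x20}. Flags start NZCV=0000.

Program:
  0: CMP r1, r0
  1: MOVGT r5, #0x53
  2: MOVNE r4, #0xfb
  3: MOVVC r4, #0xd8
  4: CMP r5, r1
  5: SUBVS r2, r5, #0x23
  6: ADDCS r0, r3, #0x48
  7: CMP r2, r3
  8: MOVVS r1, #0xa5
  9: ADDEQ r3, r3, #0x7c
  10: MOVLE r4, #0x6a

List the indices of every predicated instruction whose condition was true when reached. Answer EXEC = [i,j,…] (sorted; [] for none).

EXEC = [2,3,8]

[0] flags=1000 → (cmp)
[1] flags=1000 GT?F → skip
[2] flags=1000 NE?T → r4=0xfb
[3] flags=1000 VC?T → r4=0xd8
[4] flags=1000 → (cmp)
[5] flags=1000 VS?F → skip
[6] flags=1000 CS?F → skip
[7] flags=1001 → (cmp)
[8] flags=1001 VS?T → r1=0xa5
[9] flags=1001 EQ?F → skip
[10] flags=1001 LE?F → skip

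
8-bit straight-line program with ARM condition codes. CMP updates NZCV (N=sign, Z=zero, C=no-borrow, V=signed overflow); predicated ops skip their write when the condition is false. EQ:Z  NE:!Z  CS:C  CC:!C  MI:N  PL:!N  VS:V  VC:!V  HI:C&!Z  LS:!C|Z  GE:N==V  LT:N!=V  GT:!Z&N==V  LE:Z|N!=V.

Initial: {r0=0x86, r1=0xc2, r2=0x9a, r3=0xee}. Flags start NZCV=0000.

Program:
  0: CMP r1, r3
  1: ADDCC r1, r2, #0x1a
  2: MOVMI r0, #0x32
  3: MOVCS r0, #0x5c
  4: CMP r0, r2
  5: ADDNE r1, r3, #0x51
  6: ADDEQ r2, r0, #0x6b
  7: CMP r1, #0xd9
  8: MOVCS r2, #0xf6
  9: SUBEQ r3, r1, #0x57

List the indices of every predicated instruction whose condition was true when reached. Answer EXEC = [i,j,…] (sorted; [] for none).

EXEC = [1,2,5]

0: ✓ CMP  NZCV=1000
1: ✓ ADDCC  r1←0xb4
2: ✓ MOVMI  r0←0x32
3: · MOVCS
4: ✓ CMP  NZCV=1001
5: ✓ ADDNE  r1←0x3f
6: · ADDEQ
7: ✓ CMP  NZCV=0000
8: · MOVCS
9: · SUBEQ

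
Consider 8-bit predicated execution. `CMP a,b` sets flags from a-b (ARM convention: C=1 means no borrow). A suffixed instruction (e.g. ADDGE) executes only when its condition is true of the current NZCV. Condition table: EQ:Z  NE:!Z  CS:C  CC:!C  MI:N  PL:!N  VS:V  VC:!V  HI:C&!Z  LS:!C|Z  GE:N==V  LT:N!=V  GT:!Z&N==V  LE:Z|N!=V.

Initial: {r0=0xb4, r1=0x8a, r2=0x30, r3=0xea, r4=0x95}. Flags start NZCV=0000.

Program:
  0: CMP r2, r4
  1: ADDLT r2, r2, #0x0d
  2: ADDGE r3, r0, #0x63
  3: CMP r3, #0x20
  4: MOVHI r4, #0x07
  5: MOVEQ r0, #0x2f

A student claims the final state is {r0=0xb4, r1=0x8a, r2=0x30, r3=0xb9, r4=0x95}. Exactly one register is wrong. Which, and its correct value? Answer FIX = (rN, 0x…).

FIX = (r3, 0x17)

0: ✓ CMP  NZCV=1001
1: · ADDLT
2: ✓ ADDGE  r3←0x17
3: ✓ CMP  NZCV=1000
4: · MOVHI
5: · MOVEQ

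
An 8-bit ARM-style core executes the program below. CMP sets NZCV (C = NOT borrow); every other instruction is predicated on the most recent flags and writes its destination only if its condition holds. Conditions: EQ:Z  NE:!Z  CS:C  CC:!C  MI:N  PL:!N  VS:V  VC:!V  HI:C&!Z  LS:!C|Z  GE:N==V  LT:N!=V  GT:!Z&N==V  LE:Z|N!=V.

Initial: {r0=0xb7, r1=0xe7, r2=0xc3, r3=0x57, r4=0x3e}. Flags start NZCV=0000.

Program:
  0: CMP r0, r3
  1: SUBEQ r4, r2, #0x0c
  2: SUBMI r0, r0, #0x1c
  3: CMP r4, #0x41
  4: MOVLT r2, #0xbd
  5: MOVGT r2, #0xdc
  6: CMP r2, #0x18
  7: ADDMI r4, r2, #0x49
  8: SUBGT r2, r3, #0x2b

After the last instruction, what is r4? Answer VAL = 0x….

[0] flags=0011 → (cmp)
[1] flags=0011 EQ?F → skip
[2] flags=0011 MI?F → skip
[3] flags=1000 → (cmp)
[4] flags=1000 LT?T → r2=0xbd
[5] flags=1000 GT?F → skip
[6] flags=1010 → (cmp)
[7] flags=1010 MI?T → r4=0x06
[8] flags=1010 GT?F → skip

VAL = 0x06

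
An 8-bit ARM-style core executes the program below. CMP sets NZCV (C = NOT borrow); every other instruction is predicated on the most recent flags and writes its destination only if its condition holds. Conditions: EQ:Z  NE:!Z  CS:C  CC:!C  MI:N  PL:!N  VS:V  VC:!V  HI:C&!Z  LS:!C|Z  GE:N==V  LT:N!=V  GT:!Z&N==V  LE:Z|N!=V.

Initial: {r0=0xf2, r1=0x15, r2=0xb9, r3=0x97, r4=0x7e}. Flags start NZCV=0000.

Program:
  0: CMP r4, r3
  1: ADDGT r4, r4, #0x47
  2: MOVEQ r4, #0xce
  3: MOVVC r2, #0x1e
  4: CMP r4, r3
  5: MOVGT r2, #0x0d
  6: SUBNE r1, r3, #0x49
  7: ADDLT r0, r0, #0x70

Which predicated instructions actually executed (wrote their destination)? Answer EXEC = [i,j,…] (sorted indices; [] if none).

0: ✓ CMP  NZCV=1001
1: ✓ ADDGT  r4←0xc5
2: · MOVEQ
3: · MOVVC
4: ✓ CMP  NZCV=0010
5: ✓ MOVGT  r2←0x0d
6: ✓ SUBNE  r1←0x4e
7: · ADDLT

EXEC = [1,5,6]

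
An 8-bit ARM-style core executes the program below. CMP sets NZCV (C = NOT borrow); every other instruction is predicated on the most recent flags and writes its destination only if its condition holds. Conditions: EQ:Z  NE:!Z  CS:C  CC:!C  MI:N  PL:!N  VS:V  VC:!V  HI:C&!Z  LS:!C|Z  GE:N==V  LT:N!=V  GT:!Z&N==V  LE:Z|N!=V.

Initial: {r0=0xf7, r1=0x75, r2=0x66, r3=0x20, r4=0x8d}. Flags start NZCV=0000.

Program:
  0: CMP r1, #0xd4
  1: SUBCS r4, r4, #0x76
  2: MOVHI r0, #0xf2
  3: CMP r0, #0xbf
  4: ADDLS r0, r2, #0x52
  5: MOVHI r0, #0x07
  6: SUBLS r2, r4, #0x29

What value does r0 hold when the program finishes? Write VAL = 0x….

VAL = 0x07

[0] flags=1001 → (cmp)
[1] flags=1001 CS?F → skip
[2] flags=1001 HI?F → skip
[3] flags=0010 → (cmp)
[4] flags=0010 LS?F → skip
[5] flags=0010 HI?T → r0=0x07
[6] flags=0010 LS?F → skip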